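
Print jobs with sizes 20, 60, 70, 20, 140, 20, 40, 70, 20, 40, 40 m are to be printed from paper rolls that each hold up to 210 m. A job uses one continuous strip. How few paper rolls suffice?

Total = 140 + 70 + 70 + 60 + 40 + 40 + 40 + 20 + 20 + 20 + 20 = 540 m.
Lower bound: ⌈540/210⌉ = 3 paper rolls.
A packing using 3 paper rolls:
  roll 1: 140 + 70 = 210
  roll 2: 70 + 60 + 40 + 40 = 210
  roll 3: 40 + 20 + 20 + 20 + 20 = 120
This matches the lower bound, so 3 is optimal.

3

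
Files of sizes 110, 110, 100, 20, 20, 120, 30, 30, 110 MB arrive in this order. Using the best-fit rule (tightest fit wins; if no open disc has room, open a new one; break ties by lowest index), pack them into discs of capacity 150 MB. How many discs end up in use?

  110 → disc 1 (new)  [load 110/150]
  110 → disc 2 (new)  [load 110/150]
  100 → disc 3 (new)  [load 100/150]
  20 → disc 1  [load 130/150]
  20 → disc 1  [load 150/150]
  120 → disc 4 (new)  [load 120/150]
  30 → disc 4  [load 150/150]
  30 → disc 2  [load 140/150]
  110 → disc 5 (new)  [load 110/150]
5 discs opened.

5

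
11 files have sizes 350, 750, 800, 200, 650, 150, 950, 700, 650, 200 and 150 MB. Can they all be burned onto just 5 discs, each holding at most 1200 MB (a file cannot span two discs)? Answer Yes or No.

No

Total = 5550 MB; ⌈5550/1200⌉ = 5.
6 files each exceed half the capacity and cannot share a disc, forcing at least 6 discs.
At least 6 discs are required, but only 5 are allowed.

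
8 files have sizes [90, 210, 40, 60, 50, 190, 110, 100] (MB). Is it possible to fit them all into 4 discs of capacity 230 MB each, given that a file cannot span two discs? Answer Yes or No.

A valid assignment using 4 discs:
  disc 1: 210 = 210
  disc 2: 190 + 40 = 230
  disc 3: 110 + 100 = 210
  disc 4: 90 + 60 + 50 = 200
Every load is within 230 MB, so 4 discs suffice.

Yes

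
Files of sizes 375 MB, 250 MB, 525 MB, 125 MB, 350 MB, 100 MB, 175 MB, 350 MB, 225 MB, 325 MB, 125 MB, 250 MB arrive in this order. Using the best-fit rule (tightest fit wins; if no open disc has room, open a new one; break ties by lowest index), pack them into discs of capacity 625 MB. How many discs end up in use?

  375 → disc 1 (new)  [load 375/625]
  250 → disc 1  [load 625/625]
  525 → disc 2 (new)  [load 525/625]
  125 → disc 3 (new)  [load 125/625]
  350 → disc 3  [load 475/625]
  100 → disc 2  [load 625/625]
  175 → disc 4 (new)  [load 175/625]
  350 → disc 4  [load 525/625]
  225 → disc 5 (new)  [load 225/625]
  325 → disc 5  [load 550/625]
  125 → disc 3  [load 600/625]
  250 → disc 6 (new)  [load 250/625]
6 discs opened.

6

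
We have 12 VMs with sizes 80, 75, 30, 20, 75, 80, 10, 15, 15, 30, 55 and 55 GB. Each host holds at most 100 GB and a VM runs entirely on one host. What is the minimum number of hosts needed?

Total = 80 + 80 + 75 + 75 + 55 + 55 + 30 + 30 + 20 + 15 + 15 + 10 = 540 GB.
Lower bound: ⌈540/100⌉ = 6 hosts.
A packing using 6 hosts:
  host 1: 80 + 20 = 100
  host 2: 80 + 15 = 95
  host 3: 75 + 15 + 10 = 100
  host 4: 75 = 75
  host 5: 55 + 30 = 85
  host 6: 55 + 30 = 85
This matches the lower bound, so 6 is optimal.

6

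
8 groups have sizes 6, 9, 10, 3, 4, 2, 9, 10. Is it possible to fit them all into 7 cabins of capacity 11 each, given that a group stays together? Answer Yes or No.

A valid assignment using 6 cabins:
  cabin 1: 10 = 10
  cabin 2: 10 = 10
  cabin 3: 9 + 2 = 11
  cabin 4: 9 = 9
  cabin 5: 6 + 4 = 10
  cabin 6: 3 = 3
That uses only 6 ≤ 7, so 7 cabins are enough.

Yes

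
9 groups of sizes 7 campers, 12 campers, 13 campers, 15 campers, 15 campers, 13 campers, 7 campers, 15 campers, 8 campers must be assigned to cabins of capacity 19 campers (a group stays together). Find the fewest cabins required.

Total = 15 + 15 + 15 + 13 + 13 + 12 + 8 + 7 + 7 = 105 campers.
Lower bound: ⌈105/19⌉ = 6 cabins.
A packing using 7 cabins:
  cabin 1: 15 = 15
  cabin 2: 15 = 15
  cabin 3: 15 = 15
  cabin 4: 13 = 13
  cabin 5: 13 = 13
  cabin 6: 12 + 7 = 19
  cabin 7: 8 + 7 = 15
No arrangement into 6 cabins stays within capacity, so 7 is optimal.

7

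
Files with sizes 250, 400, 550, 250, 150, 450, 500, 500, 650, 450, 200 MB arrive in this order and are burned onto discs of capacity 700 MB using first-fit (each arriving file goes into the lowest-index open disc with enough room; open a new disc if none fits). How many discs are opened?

  250 → disc 1 (new)  [load 250/700]
  400 → disc 1  [load 650/700]
  550 → disc 2 (new)  [load 550/700]
  250 → disc 3 (new)  [load 250/700]
  150 → disc 2  [load 700/700]
  450 → disc 3  [load 700/700]
  500 → disc 4 (new)  [load 500/700]
  500 → disc 5 (new)  [load 500/700]
  650 → disc 6 (new)  [load 650/700]
  450 → disc 7 (new)  [load 450/700]
  200 → disc 4  [load 700/700]
7 discs opened.

7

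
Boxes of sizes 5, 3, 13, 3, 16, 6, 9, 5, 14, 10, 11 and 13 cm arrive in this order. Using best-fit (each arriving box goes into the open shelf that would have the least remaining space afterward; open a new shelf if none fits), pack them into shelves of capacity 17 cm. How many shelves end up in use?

8

  5 → shelf 1 (new)  [load 5/17]
  3 → shelf 1  [load 8/17]
  13 → shelf 2 (new)  [load 13/17]
  3 → shelf 2  [load 16/17]
  16 → shelf 3 (new)  [load 16/17]
  6 → shelf 1  [load 14/17]
  9 → shelf 4 (new)  [load 9/17]
  5 → shelf 4  [load 14/17]
  14 → shelf 5 (new)  [load 14/17]
  10 → shelf 6 (new)  [load 10/17]
  11 → shelf 7 (new)  [load 11/17]
  13 → shelf 8 (new)  [load 13/17]
8 shelves opened.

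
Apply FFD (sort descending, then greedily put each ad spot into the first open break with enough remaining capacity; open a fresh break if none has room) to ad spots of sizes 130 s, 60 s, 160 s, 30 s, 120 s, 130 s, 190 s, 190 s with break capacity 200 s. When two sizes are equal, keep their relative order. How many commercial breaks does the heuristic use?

6

Sorted descending: 190, 190, 160, 130, 130, 120, 60, 30.
  190 → break 1 (new)  [load 190/200]
  190 → break 2 (new)  [load 190/200]
  160 → break 3 (new)  [load 160/200]
  130 → break 4 (new)  [load 130/200]
  130 → break 5 (new)  [load 130/200]
  120 → break 6 (new)  [load 120/200]
  60 → break 4  [load 190/200]
  30 → break 3  [load 190/200]
6 commercial breaks opened.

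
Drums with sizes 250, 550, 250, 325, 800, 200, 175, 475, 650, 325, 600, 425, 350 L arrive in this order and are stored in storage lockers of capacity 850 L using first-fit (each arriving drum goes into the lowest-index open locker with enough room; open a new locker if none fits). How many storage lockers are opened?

8

  250 → locker 1 (new)  [load 250/850]
  550 → locker 1  [load 800/850]
  250 → locker 2 (new)  [load 250/850]
  325 → locker 2  [load 575/850]
  800 → locker 3 (new)  [load 800/850]
  200 → locker 2  [load 775/850]
  175 → locker 4 (new)  [load 175/850]
  475 → locker 4  [load 650/850]
  650 → locker 5 (new)  [load 650/850]
  325 → locker 6 (new)  [load 325/850]
  600 → locker 7 (new)  [load 600/850]
  425 → locker 6  [load 750/850]
  350 → locker 8 (new)  [load 350/850]
8 storage lockers opened.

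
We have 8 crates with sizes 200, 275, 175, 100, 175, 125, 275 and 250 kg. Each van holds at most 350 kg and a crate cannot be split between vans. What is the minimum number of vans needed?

5

Total = 275 + 275 + 250 + 200 + 175 + 175 + 125 + 100 = 1575 kg.
Lower bound: ⌈1575/350⌉ = 5 vans.
A packing using 5 vans:
  van 1: 275 = 275
  van 2: 275 = 275
  van 3: 250 + 100 = 350
  van 4: 200 + 125 = 325
  van 5: 175 + 175 = 350
This matches the lower bound, so 5 is optimal.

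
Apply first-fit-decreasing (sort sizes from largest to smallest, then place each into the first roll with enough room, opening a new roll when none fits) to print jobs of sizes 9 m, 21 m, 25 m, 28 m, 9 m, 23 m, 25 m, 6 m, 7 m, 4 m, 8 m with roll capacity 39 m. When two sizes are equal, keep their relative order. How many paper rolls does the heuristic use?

Sorted descending: 28, 25, 25, 23, 21, 9, 9, 8, 7, 6, 4.
  28 → roll 1 (new)  [load 28/39]
  25 → roll 2 (new)  [load 25/39]
  25 → roll 3 (new)  [load 25/39]
  23 → roll 4 (new)  [load 23/39]
  21 → roll 5 (new)  [load 21/39]
  9 → roll 1  [load 37/39]
  9 → roll 2  [load 34/39]
  8 → roll 3  [load 33/39]
  7 → roll 4  [load 30/39]
  6 → roll 3  [load 39/39]
  4 → roll 2  [load 38/39]
5 paper rolls opened.

5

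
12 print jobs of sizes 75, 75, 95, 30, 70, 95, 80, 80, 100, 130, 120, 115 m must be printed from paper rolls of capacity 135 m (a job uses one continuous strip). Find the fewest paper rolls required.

Total = 130 + 120 + 115 + 100 + 95 + 95 + 80 + 80 + 75 + 75 + 70 + 30 = 1065 m.
Lower bound: ⌈1065/135⌉ = 8 paper rolls.
Also, 11 print jobs each exceed 135/2 m, and no two of those can share a roll, so at least 11 paper rolls are needed.
A packing using 11 paper rolls:
  roll 1: 130 = 130
  roll 2: 120 = 120
  roll 3: 115 = 115
  roll 4: 100 + 30 = 130
  roll 5: 95 = 95
  roll 6: 95 = 95
  roll 7: 80 = 80
  roll 8: 80 = 80
  roll 9: 75 = 75
  roll 10: 75 = 75
  roll 11: 70 = 70
This matches the lower bound, so 11 is optimal.

11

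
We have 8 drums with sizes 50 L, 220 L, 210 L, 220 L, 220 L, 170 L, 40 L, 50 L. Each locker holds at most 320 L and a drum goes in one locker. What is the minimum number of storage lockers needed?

Total = 220 + 220 + 220 + 210 + 170 + 50 + 50 + 40 = 1180 L.
Lower bound: ⌈1180/320⌉ = 4 storage lockers.
Also, 5 drums each exceed 160 L, and no two of those can share a locker, so at least 5 storage lockers are needed.
A packing using 5 storage lockers:
  locker 1: 220 + 50 + 50 = 320
  locker 2: 220 + 40 = 260
  locker 3: 220 = 220
  locker 4: 210 = 210
  locker 5: 170 = 170
This matches the lower bound, so 5 is optimal.

5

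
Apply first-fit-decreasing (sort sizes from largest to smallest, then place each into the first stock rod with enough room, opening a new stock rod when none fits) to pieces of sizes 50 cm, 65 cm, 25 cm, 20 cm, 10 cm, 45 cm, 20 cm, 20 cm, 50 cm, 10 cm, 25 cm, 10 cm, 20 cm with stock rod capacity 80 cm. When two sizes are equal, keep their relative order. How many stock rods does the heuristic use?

Sorted descending: 65, 50, 50, 45, 25, 25, 20, 20, 20, 20, 10, 10, 10.
  65 → stock rod 1 (new)  [load 65/80]
  50 → stock rod 2 (new)  [load 50/80]
  50 → stock rod 3 (new)  [load 50/80]
  45 → stock rod 4 (new)  [load 45/80]
  25 → stock rod 2  [load 75/80]
  25 → stock rod 3  [load 75/80]
  20 → stock rod 4  [load 65/80]
  20 → stock rod 5 (new)  [load 20/80]
  20 → stock rod 5  [load 40/80]
  20 → stock rod 5  [load 60/80]
  10 → stock rod 1  [load 75/80]
  10 → stock rod 4  [load 75/80]
  10 → stock rod 5  [load 70/80]
5 stock rods opened.

5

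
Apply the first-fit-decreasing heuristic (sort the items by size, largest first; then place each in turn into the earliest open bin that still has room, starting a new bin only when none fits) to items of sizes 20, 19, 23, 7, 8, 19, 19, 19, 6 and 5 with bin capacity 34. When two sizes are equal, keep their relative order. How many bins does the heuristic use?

6

Sorted descending: 23, 20, 19, 19, 19, 19, 8, 7, 6, 5.
  23 → bin 1 (new)  [load 23/34]
  20 → bin 2 (new)  [load 20/34]
  19 → bin 3 (new)  [load 19/34]
  19 → bin 4 (new)  [load 19/34]
  19 → bin 5 (new)  [load 19/34]
  19 → bin 6 (new)  [load 19/34]
  8 → bin 1  [load 31/34]
  7 → bin 2  [load 27/34]
  6 → bin 2  [load 33/34]
  5 → bin 3  [load 24/34]
6 bins opened.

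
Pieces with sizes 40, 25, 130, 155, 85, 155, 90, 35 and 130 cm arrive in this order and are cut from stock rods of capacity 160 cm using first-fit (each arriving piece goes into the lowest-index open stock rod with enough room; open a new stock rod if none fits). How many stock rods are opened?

6

  40 → stock rod 1 (new)  [load 40/160]
  25 → stock rod 1  [load 65/160]
  130 → stock rod 2 (new)  [load 130/160]
  155 → stock rod 3 (new)  [load 155/160]
  85 → stock rod 1  [load 150/160]
  155 → stock rod 4 (new)  [load 155/160]
  90 → stock rod 5 (new)  [load 90/160]
  35 → stock rod 5  [load 125/160]
  130 → stock rod 6 (new)  [load 130/160]
6 stock rods opened.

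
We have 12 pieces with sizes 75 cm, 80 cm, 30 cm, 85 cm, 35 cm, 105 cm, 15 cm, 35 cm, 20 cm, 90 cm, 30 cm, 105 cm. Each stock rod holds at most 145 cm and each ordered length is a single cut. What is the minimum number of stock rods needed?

Total = 105 + 105 + 90 + 85 + 80 + 75 + 35 + 35 + 30 + 30 + 20 + 15 = 705 cm.
Lower bound: ⌈705/145⌉ = 5 stock rods.
Also, 6 pieces each exceed 145/2 cm, and no two of those can share a stock rod, so at least 6 stock rods are needed.
A packing using 6 stock rods:
  stock rod 1: 105 + 35 = 140
  stock rod 2: 105 + 35 = 140
  stock rod 3: 90 + 30 + 20 = 140
  stock rod 4: 85 + 30 + 15 = 130
  stock rod 5: 80 = 80
  stock rod 6: 75 = 75
This matches the lower bound, so 6 is optimal.

6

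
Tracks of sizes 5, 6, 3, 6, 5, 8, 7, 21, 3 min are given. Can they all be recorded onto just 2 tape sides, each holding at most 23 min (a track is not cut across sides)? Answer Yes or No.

Total = 64 min; ⌈64/23⌉ = 3.
At least 3 tape sides are required, but only 2 are allowed.

No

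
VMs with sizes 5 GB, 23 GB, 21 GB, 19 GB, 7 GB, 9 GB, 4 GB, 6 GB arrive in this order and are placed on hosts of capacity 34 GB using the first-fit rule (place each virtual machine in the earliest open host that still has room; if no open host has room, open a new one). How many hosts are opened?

  5 → host 1 (new)  [load 5/34]
  23 → host 1  [load 28/34]
  21 → host 2 (new)  [load 21/34]
  19 → host 3 (new)  [load 19/34]
  7 → host 2  [load 28/34]
  9 → host 3  [load 28/34]
  4 → host 1  [load 32/34]
  6 → host 2  [load 34/34]
3 hosts opened.

3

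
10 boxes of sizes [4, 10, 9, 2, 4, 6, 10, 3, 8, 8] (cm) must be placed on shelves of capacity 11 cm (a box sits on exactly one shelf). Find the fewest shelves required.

Total = 10 + 10 + 9 + 8 + 8 + 6 + 4 + 4 + 3 + 2 = 64 cm.
Lower bound: ⌈64/11⌉ = 6 shelves.
A packing using 7 shelves:
  shelf 1: 10 = 10
  shelf 2: 10 = 10
  shelf 3: 9 + 2 = 11
  shelf 4: 8 + 3 = 11
  shelf 5: 8 = 8
  shelf 6: 6 + 4 = 10
  shelf 7: 4 = 4
No arrangement into 6 shelves stays within capacity, so 7 is optimal.

7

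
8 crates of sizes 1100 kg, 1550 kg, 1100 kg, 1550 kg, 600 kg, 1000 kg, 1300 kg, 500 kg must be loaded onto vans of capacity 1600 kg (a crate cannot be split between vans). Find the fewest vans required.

Total = 1550 + 1550 + 1300 + 1100 + 1100 + 1000 + 600 + 500 = 8700 kg.
Lower bound: ⌈8700/1600⌉ = 6 vans.
A packing using 6 vans:
  van 1: 1550 = 1550
  van 2: 1550 = 1550
  van 3: 1300 = 1300
  van 4: 1100 + 500 = 1600
  van 5: 1100 = 1100
  van 6: 1000 + 600 = 1600
This matches the lower bound, so 6 is optimal.

6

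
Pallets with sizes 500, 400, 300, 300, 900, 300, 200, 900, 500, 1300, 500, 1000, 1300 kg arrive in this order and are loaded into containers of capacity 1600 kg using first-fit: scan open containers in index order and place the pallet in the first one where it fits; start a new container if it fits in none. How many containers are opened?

  500 → container 1 (new)  [load 500/1600]
  400 → container 1  [load 900/1600]
  300 → container 1  [load 1200/1600]
  300 → container 1  [load 1500/1600]
  900 → container 2 (new)  [load 900/1600]
  300 → container 2  [load 1200/1600]
  200 → container 2  [load 1400/1600]
  900 → container 3 (new)  [load 900/1600]
  500 → container 3  [load 1400/1600]
  1300 → container 4 (new)  [load 1300/1600]
  500 → container 5 (new)  [load 500/1600]
  1000 → container 5  [load 1500/1600]
  1300 → container 6 (new)  [load 1300/1600]
6 containers opened.

6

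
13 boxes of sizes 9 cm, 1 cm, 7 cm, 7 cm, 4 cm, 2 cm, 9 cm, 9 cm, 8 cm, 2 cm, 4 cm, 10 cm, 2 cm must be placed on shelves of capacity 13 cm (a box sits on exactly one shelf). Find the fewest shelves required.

7

Total = 10 + 9 + 9 + 9 + 8 + 7 + 7 + 4 + 4 + 2 + 2 + 2 + 1 = 74 cm.
Lower bound: ⌈74/13⌉ = 6 shelves.
Also, 7 boxes each exceed 13/2 cm, and no two of those can share a shelf, so at least 7 shelves are needed.
A packing using 7 shelves:
  shelf 1: 10 + 2 + 1 = 13
  shelf 2: 9 + 4 = 13
  shelf 3: 9 + 4 = 13
  shelf 4: 9 + 2 + 2 = 13
  shelf 5: 8 = 8
  shelf 6: 7 = 7
  shelf 7: 7 = 7
This matches the lower bound, so 7 is optimal.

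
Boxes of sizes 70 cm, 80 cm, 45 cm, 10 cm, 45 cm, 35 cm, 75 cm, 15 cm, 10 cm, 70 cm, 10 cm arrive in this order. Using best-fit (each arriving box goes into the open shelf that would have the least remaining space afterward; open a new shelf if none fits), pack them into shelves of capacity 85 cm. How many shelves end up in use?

6

  70 → shelf 1 (new)  [load 70/85]
  80 → shelf 2 (new)  [load 80/85]
  45 → shelf 3 (new)  [load 45/85]
  10 → shelf 1  [load 80/85]
  45 → shelf 4 (new)  [load 45/85]
  35 → shelf 3  [load 80/85]
  75 → shelf 5 (new)  [load 75/85]
  15 → shelf 4  [load 60/85]
  10 → shelf 5  [load 85/85]
  70 → shelf 6 (new)  [load 70/85]
  10 → shelf 6  [load 80/85]
6 shelves opened.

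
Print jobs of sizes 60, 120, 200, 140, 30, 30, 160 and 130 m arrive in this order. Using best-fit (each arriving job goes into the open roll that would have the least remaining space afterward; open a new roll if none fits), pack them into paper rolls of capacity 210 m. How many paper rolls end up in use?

5

  60 → roll 1 (new)  [load 60/210]
  120 → roll 1  [load 180/210]
  200 → roll 2 (new)  [load 200/210]
  140 → roll 3 (new)  [load 140/210]
  30 → roll 1  [load 210/210]
  30 → roll 3  [load 170/210]
  160 → roll 4 (new)  [load 160/210]
  130 → roll 5 (new)  [load 130/210]
5 paper rolls opened.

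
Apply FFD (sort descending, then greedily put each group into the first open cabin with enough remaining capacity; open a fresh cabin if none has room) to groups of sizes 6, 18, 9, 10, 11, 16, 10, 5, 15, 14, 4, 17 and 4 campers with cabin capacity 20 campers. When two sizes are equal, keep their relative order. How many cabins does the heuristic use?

8

Sorted descending: 18, 17, 16, 15, 14, 11, 10, 10, 9, 6, 5, 4, 4.
  18 → cabin 1 (new)  [load 18/20]
  17 → cabin 2 (new)  [load 17/20]
  16 → cabin 3 (new)  [load 16/20]
  15 → cabin 4 (new)  [load 15/20]
  14 → cabin 5 (new)  [load 14/20]
  11 → cabin 6 (new)  [load 11/20]
  10 → cabin 7 (new)  [load 10/20]
  10 → cabin 7  [load 20/20]
  9 → cabin 6  [load 20/20]
  6 → cabin 5  [load 20/20]
  5 → cabin 4  [load 20/20]
  4 → cabin 3  [load 20/20]
  4 → cabin 8 (new)  [load 4/20]
8 cabins opened.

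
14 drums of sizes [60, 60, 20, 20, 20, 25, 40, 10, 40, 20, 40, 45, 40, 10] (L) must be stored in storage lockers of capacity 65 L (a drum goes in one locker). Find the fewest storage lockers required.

8

Total = 60 + 60 + 45 + 40 + 40 + 40 + 40 + 25 + 20 + 20 + 20 + 20 + 10 + 10 = 450 L.
Lower bound: ⌈450/65⌉ = 7 storage lockers.
A packing using 8 storage lockers:
  locker 1: 60 = 60
  locker 2: 60 = 60
  locker 3: 45 + 20 = 65
  locker 4: 40 + 25 = 65
  locker 5: 40 + 20 = 60
  locker 6: 40 + 20 = 60
  locker 7: 40 + 20 = 60
  locker 8: 10 + 10 = 20
No arrangement into 7 storage lockers stays within capacity, so 8 is optimal.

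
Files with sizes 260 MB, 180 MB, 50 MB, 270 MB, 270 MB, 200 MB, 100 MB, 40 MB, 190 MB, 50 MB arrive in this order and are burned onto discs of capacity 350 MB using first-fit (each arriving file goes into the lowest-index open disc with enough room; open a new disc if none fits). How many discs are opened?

  260 → disc 1 (new)  [load 260/350]
  180 → disc 2 (new)  [load 180/350]
  50 → disc 1  [load 310/350]
  270 → disc 3 (new)  [load 270/350]
  270 → disc 4 (new)  [load 270/350]
  200 → disc 5 (new)  [load 200/350]
  100 → disc 2  [load 280/350]
  40 → disc 1  [load 350/350]
  190 → disc 6 (new)  [load 190/350]
  50 → disc 2  [load 330/350]
6 discs opened.

6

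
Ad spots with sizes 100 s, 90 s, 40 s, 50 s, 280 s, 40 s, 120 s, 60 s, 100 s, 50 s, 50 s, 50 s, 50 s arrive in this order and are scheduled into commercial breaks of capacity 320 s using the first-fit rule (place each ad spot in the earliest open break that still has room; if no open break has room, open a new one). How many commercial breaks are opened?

4

  100 → break 1 (new)  [load 100/320]
  90 → break 1  [load 190/320]
  40 → break 1  [load 230/320]
  50 → break 1  [load 280/320]
  280 → break 2 (new)  [load 280/320]
  40 → break 1  [load 320/320]
  120 → break 3 (new)  [load 120/320]
  60 → break 3  [load 180/320]
  100 → break 3  [load 280/320]
  50 → break 4 (new)  [load 50/320]
  50 → break 4  [load 100/320]
  50 → break 4  [load 150/320]
  50 → break 4  [load 200/320]
4 commercial breaks opened.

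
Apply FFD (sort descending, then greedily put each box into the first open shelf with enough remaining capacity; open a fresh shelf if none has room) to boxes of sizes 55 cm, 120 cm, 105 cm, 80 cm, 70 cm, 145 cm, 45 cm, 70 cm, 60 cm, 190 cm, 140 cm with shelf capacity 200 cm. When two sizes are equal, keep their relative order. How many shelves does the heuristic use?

6

Sorted descending: 190, 145, 140, 120, 105, 80, 70, 70, 60, 55, 45.
  190 → shelf 1 (new)  [load 190/200]
  145 → shelf 2 (new)  [load 145/200]
  140 → shelf 3 (new)  [load 140/200]
  120 → shelf 4 (new)  [load 120/200]
  105 → shelf 5 (new)  [load 105/200]
  80 → shelf 4  [load 200/200]
  70 → shelf 5  [load 175/200]
  70 → shelf 6 (new)  [load 70/200]
  60 → shelf 3  [load 200/200]
  55 → shelf 2  [load 200/200]
  45 → shelf 6  [load 115/200]
6 shelves opened.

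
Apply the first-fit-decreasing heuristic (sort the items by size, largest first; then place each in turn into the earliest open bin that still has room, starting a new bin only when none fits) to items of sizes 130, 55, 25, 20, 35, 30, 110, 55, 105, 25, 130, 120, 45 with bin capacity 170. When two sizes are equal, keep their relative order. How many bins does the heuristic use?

6

Sorted descending: 130, 130, 120, 110, 105, 55, 55, 45, 35, 30, 25, 25, 20.
  130 → bin 1 (new)  [load 130/170]
  130 → bin 2 (new)  [load 130/170]
  120 → bin 3 (new)  [load 120/170]
  110 → bin 4 (new)  [load 110/170]
  105 → bin 5 (new)  [load 105/170]
  55 → bin 4  [load 165/170]
  55 → bin 5  [load 160/170]
  45 → bin 3  [load 165/170]
  35 → bin 1  [load 165/170]
  30 → bin 2  [load 160/170]
  25 → bin 6 (new)  [load 25/170]
  25 → bin 6  [load 50/170]
  20 → bin 6  [load 70/170]
6 bins opened.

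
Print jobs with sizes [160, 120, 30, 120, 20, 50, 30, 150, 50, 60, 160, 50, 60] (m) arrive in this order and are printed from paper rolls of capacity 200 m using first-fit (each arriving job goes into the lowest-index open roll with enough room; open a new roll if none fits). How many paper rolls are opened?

6

  160 → roll 1 (new)  [load 160/200]
  120 → roll 2 (new)  [load 120/200]
  30 → roll 1  [load 190/200]
  120 → roll 3 (new)  [load 120/200]
  20 → roll 2  [load 140/200]
  50 → roll 2  [load 190/200]
  30 → roll 3  [load 150/200]
  150 → roll 4 (new)  [load 150/200]
  50 → roll 3  [load 200/200]
  60 → roll 5 (new)  [load 60/200]
  160 → roll 6 (new)  [load 160/200]
  50 → roll 4  [load 200/200]
  60 → roll 5  [load 120/200]
6 paper rolls opened.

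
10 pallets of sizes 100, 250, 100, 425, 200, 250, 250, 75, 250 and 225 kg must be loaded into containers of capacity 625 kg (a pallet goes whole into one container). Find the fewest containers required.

Total = 425 + 250 + 250 + 250 + 250 + 225 + 200 + 100 + 100 + 75 = 2125 kg.
Lower bound: ⌈2125/625⌉ = 4 containers.
A packing using 4 containers:
  container 1: 425 + 200 = 625
  container 2: 250 + 250 + 100 = 600
  container 3: 250 + 250 + 100 = 600
  container 4: 225 + 75 = 300
This matches the lower bound, so 4 is optimal.

4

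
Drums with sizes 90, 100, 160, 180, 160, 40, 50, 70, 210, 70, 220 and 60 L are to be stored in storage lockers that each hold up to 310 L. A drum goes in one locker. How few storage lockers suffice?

5

Total = 220 + 210 + 180 + 160 + 160 + 100 + 90 + 70 + 70 + 60 + 50 + 40 = 1410 L.
Lower bound: ⌈1410/310⌉ = 5 storage lockers.
A packing using 5 storage lockers:
  locker 1: 220 + 90 = 310
  locker 2: 210 + 100 = 310
  locker 3: 180 + 70 + 60 = 310
  locker 4: 160 + 70 + 50 = 280
  locker 5: 160 + 40 = 200
This matches the lower bound, so 5 is optimal.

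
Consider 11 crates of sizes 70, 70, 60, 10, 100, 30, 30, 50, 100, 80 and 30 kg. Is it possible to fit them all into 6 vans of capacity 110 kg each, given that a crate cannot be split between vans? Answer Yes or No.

A valid assignment using 6 vans:
  van 1: 100 + 10 = 110
  van 2: 100 = 100
  van 3: 80 + 30 = 110
  van 4: 70 + 30 = 100
  van 5: 70 + 30 = 100
  van 6: 60 + 50 = 110
Every load is within 110 kg, so 6 vans suffice.

Yes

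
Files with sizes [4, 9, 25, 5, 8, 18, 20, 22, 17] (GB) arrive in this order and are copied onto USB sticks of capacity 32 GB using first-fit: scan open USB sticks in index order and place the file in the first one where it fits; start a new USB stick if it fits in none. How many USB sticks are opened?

  4 → USB stick 1 (new)  [load 4/32]
  9 → USB stick 1  [load 13/32]
  25 → USB stick 2 (new)  [load 25/32]
  5 → USB stick 1  [load 18/32]
  8 → USB stick 1  [load 26/32]
  18 → USB stick 3 (new)  [load 18/32]
  20 → USB stick 4 (new)  [load 20/32]
  22 → USB stick 5 (new)  [load 22/32]
  17 → USB stick 6 (new)  [load 17/32]
6 USB sticks opened.

6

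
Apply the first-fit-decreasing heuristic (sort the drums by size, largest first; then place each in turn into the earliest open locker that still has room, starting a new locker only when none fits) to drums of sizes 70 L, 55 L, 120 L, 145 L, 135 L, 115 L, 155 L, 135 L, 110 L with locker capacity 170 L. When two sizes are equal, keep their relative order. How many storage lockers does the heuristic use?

Sorted descending: 155, 145, 135, 135, 120, 115, 110, 70, 55.
  155 → locker 1 (new)  [load 155/170]
  145 → locker 2 (new)  [load 145/170]
  135 → locker 3 (new)  [load 135/170]
  135 → locker 4 (new)  [load 135/170]
  120 → locker 5 (new)  [load 120/170]
  115 → locker 6 (new)  [load 115/170]
  110 → locker 7 (new)  [load 110/170]
  70 → locker 8 (new)  [load 70/170]
  55 → locker 6  [load 170/170]
8 storage lockers opened.

8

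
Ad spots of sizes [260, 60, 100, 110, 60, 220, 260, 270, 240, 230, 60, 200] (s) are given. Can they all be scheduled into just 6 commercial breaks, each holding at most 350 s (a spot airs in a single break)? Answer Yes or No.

Total = 2070 s; ⌈2070/350⌉ = 6.
7 ad spots each exceed half the capacity and cannot share a break, forcing at least 7 commercial breaks.
At least 7 commercial breaks are required, but only 6 are allowed.

No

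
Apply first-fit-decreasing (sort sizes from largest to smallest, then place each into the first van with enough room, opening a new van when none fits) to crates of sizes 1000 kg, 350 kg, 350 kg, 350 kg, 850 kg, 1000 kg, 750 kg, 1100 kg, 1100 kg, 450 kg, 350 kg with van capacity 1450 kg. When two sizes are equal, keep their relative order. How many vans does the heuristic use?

6

Sorted descending: 1100, 1100, 1000, 1000, 850, 750, 450, 350, 350, 350, 350.
  1100 → van 1 (new)  [load 1100/1450]
  1100 → van 2 (new)  [load 1100/1450]
  1000 → van 3 (new)  [load 1000/1450]
  1000 → van 4 (new)  [load 1000/1450]
  850 → van 5 (new)  [load 850/1450]
  750 → van 6 (new)  [load 750/1450]
  450 → van 3  [load 1450/1450]
  350 → van 1  [load 1450/1450]
  350 → van 2  [load 1450/1450]
  350 → van 4  [load 1350/1450]
  350 → van 5  [load 1200/1450]
6 vans opened.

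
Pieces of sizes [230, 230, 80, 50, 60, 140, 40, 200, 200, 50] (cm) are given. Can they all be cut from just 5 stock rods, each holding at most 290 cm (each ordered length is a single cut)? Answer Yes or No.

A valid assignment using 5 stock rods:
  stock rod 1: 230 + 60 = 290
  stock rod 2: 230 + 50 = 280
  stock rod 3: 200 + 80 = 280
  stock rod 4: 200 + 50 + 40 = 290
  stock rod 5: 140 = 140
Every load is within 290 cm, so 5 stock rods suffice.

Yes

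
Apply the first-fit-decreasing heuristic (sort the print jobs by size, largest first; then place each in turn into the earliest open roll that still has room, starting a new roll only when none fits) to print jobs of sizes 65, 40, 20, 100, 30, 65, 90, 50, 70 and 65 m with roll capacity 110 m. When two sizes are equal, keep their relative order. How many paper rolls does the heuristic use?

7

Sorted descending: 100, 90, 70, 65, 65, 65, 50, 40, 30, 20.
  100 → roll 1 (new)  [load 100/110]
  90 → roll 2 (new)  [load 90/110]
  70 → roll 3 (new)  [load 70/110]
  65 → roll 4 (new)  [load 65/110]
  65 → roll 5 (new)  [load 65/110]
  65 → roll 6 (new)  [load 65/110]
  50 → roll 7 (new)  [load 50/110]
  40 → roll 3  [load 110/110]
  30 → roll 4  [load 95/110]
  20 → roll 2  [load 110/110]
7 paper rolls opened.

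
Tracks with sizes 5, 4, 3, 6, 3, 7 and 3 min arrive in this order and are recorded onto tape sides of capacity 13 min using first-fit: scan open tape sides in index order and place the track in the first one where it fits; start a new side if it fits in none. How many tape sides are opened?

  5 → side 1 (new)  [load 5/13]
  4 → side 1  [load 9/13]
  3 → side 1  [load 12/13]
  6 → side 2 (new)  [load 6/13]
  3 → side 2  [load 9/13]
  7 → side 3 (new)  [load 7/13]
  3 → side 2  [load 12/13]
3 tape sides opened.

3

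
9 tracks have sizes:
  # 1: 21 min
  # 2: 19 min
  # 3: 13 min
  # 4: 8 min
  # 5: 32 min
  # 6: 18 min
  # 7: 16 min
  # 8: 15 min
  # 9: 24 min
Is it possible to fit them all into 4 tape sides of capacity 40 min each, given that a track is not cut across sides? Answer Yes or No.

Total = 166 min; ⌈166/40⌉ = 5.
At least 5 tape sides are required, but only 4 are allowed.

No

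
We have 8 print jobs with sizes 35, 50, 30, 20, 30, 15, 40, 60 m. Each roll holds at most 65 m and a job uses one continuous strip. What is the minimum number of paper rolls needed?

Total = 60 + 50 + 40 + 35 + 30 + 30 + 20 + 15 = 280 m.
Lower bound: ⌈280/65⌉ = 5 paper rolls.
A packing using 5 paper rolls:
  roll 1: 60 = 60
  roll 2: 50 + 15 = 65
  roll 3: 40 + 20 = 60
  roll 4: 35 + 30 = 65
  roll 5: 30 = 30
This matches the lower bound, so 5 is optimal.

5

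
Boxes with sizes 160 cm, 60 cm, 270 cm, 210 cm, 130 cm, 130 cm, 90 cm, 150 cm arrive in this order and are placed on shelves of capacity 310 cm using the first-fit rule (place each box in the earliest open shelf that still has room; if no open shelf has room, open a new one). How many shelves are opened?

5

  160 → shelf 1 (new)  [load 160/310]
  60 → shelf 1  [load 220/310]
  270 → shelf 2 (new)  [load 270/310]
  210 → shelf 3 (new)  [load 210/310]
  130 → shelf 4 (new)  [load 130/310]
  130 → shelf 4  [load 260/310]
  90 → shelf 1  [load 310/310]
  150 → shelf 5 (new)  [load 150/310]
5 shelves opened.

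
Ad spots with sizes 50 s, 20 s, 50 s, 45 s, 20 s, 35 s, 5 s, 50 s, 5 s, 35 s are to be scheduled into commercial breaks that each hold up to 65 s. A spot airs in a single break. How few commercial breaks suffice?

Total = 50 + 50 + 50 + 45 + 35 + 35 + 20 + 20 + 5 + 5 = 315 s.
Lower bound: ⌈315/65⌉ = 5 commercial breaks.
Also, 6 ad spots each exceed 65/2 s, and no two of those can share a break, so at least 6 commercial breaks are needed.
A packing using 6 commercial breaks:
  break 1: 50 + 5 + 5 = 60
  break 2: 50 = 50
  break 3: 50 = 50
  break 4: 45 + 20 = 65
  break 5: 35 + 20 = 55
  break 6: 35 = 35
This matches the lower bound, so 6 is optimal.

6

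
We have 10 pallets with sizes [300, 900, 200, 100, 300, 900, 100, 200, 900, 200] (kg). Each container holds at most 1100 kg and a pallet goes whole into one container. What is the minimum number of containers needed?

4

Total = 900 + 900 + 900 + 300 + 300 + 200 + 200 + 200 + 100 + 100 = 4100 kg.
Lower bound: ⌈4100/1100⌉ = 4 containers.
A packing using 4 containers:
  container 1: 900 + 200 = 1100
  container 2: 900 + 200 = 1100
  container 3: 900 + 200 = 1100
  container 4: 300 + 300 + 100 + 100 = 800
This matches the lower bound, so 4 is optimal.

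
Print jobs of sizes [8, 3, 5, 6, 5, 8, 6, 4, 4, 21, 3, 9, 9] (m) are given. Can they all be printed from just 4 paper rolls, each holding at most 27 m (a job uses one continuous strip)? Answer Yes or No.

A valid assignment using 4 paper rolls:
  roll 1: 21 + 6 = 27
  roll 2: 9 + 9 + 8 = 26
  roll 3: 8 + 6 + 5 + 5 + 3 = 27
  roll 4: 4 + 4 + 3 = 11
Every load is within 27 m, so 4 paper rolls suffice.

Yes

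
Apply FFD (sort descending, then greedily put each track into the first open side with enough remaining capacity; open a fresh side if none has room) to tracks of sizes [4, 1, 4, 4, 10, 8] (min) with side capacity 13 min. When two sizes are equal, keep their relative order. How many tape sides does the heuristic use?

3

Sorted descending: 10, 8, 4, 4, 4, 1.
  10 → side 1 (new)  [load 10/13]
  8 → side 2 (new)  [load 8/13]
  4 → side 2  [load 12/13]
  4 → side 3 (new)  [load 4/13]
  4 → side 3  [load 8/13]
  1 → side 1  [load 11/13]
3 tape sides opened.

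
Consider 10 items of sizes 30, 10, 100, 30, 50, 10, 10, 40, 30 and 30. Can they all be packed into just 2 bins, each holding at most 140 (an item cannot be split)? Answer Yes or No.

Total = 340; ⌈340/140⌉ = 3.
At least 3 bins are required, but only 2 are allowed.

No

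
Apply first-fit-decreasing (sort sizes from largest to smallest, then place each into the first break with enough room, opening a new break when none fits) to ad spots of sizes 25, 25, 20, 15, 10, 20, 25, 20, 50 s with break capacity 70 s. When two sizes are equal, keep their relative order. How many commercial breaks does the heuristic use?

Sorted descending: 50, 25, 25, 25, 20, 20, 20, 15, 10.
  50 → break 1 (new)  [load 50/70]
  25 → break 2 (new)  [load 25/70]
  25 → break 2  [load 50/70]
  25 → break 3 (new)  [load 25/70]
  20 → break 1  [load 70/70]
  20 → break 2  [load 70/70]
  20 → break 3  [load 45/70]
  15 → break 3  [load 60/70]
  10 → break 3  [load 70/70]
3 commercial breaks opened.

3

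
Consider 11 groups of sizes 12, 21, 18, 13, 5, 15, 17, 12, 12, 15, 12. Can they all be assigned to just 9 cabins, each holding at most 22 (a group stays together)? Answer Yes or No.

Total = 152; ⌈152/22⌉ = 7.
10 groups each exceed half the capacity and cannot share a cabin, forcing at least 10 cabins.
At least 10 cabins are required, but only 9 are allowed.

No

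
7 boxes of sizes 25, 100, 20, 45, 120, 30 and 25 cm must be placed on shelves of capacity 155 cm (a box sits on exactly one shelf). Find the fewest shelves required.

Total = 120 + 100 + 45 + 30 + 25 + 25 + 20 = 365 cm.
Lower bound: ⌈365/155⌉ = 3 shelves.
A packing using 3 shelves:
  shelf 1: 120 + 30 = 150
  shelf 2: 100 + 45 = 145
  shelf 3: 25 + 25 + 20 = 70
This matches the lower bound, so 3 is optimal.

3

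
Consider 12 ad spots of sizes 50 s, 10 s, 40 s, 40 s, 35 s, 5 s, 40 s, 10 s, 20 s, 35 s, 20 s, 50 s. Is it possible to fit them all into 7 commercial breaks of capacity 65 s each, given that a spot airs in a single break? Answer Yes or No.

A valid assignment using 7 commercial breaks:
  break 1: 50 + 10 + 5 = 65
  break 2: 50 + 10 = 60
  break 3: 40 + 20 = 60
  break 4: 40 + 20 = 60
  break 5: 40 = 40
  break 6: 35 = 35
  break 7: 35 = 35
Every load is within 65 s, so 7 commercial breaks suffice.

Yes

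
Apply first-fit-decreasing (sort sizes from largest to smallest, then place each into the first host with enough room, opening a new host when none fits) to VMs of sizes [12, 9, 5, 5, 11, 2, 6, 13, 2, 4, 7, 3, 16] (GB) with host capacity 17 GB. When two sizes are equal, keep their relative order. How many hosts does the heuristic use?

Sorted descending: 16, 13, 12, 11, 9, 7, 6, 5, 5, 4, 3, 2, 2.
  16 → host 1 (new)  [load 16/17]
  13 → host 2 (new)  [load 13/17]
  12 → host 3 (new)  [load 12/17]
  11 → host 4 (new)  [load 11/17]
  9 → host 5 (new)  [load 9/17]
  7 → host 5  [load 16/17]
  6 → host 4  [load 17/17]
  5 → host 3  [load 17/17]
  5 → host 6 (new)  [load 5/17]
  4 → host 2  [load 17/17]
  3 → host 6  [load 8/17]
  2 → host 6  [load 10/17]
  2 → host 6  [load 12/17]
6 hosts opened.

6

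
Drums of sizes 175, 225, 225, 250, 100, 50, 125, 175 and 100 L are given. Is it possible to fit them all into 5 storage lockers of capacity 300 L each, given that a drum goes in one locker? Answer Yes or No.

No

Total = 1425 L; ⌈1425/300⌉ = 5.
The bound of 5 does not rule out 5, but exhaustive search shows no assignment into 5 storage lockers of capacity 300 L exists — the minimum is 6.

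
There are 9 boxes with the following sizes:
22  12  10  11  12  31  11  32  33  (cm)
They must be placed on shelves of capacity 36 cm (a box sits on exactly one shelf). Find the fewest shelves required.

Total = 33 + 32 + 31 + 22 + 12 + 12 + 11 + 11 + 10 = 174 cm.
Lower bound: ⌈174/36⌉ = 5 shelves.
A packing using 6 shelves:
  shelf 1: 33 = 33
  shelf 2: 32 = 32
  shelf 3: 31 = 31
  shelf 4: 22 + 12 = 34
  shelf 5: 12 + 11 + 11 = 34
  shelf 6: 10 = 10
No arrangement into 5 shelves stays within capacity, so 6 is optimal.

6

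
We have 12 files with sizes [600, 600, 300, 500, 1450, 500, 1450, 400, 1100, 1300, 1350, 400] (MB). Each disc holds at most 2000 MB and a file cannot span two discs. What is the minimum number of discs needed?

6

Total = 1450 + 1450 + 1350 + 1300 + 1100 + 600 + 600 + 500 + 500 + 400 + 400 + 300 = 9950 MB.
Lower bound: ⌈9950/2000⌉ = 5 discs.
A packing using 6 discs:
  disc 1: 1450 + 500 = 1950
  disc 2: 1450 + 500 = 1950
  disc 3: 1350 + 600 = 1950
  disc 4: 1300 + 600 = 1900
  disc 5: 1100 + 400 + 400 = 1900
  disc 6: 300 = 300
No arrangement into 5 discs stays within capacity, so 6 is optimal.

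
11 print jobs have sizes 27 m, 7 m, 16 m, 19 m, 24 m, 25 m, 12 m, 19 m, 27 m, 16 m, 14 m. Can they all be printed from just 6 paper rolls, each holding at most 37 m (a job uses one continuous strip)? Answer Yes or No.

Total = 206 m; ⌈206/37⌉ = 6.
The bound of 6 does not rule out 6, but exhaustive search shows no assignment into 6 paper rolls of capacity 37 m exists — the minimum is 7.

No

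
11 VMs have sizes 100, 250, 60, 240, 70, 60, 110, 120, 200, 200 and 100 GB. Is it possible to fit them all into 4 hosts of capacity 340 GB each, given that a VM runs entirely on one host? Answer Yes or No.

Total = 1510 GB; ⌈1510/340⌉ = 5.
At least 5 hosts are required, but only 4 are allowed.

No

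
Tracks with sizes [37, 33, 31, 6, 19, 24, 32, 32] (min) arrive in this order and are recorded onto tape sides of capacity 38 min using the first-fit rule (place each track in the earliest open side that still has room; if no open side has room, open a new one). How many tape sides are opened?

7

  37 → side 1 (new)  [load 37/38]
  33 → side 2 (new)  [load 33/38]
  31 → side 3 (new)  [load 31/38]
  6 → side 3  [load 37/38]
  19 → side 4 (new)  [load 19/38]
  24 → side 5 (new)  [load 24/38]
  32 → side 6 (new)  [load 32/38]
  32 → side 7 (new)  [load 32/38]
7 tape sides opened.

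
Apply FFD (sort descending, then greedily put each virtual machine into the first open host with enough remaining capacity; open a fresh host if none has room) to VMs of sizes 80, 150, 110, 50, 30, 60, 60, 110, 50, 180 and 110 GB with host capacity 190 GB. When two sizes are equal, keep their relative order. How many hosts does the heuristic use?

6

Sorted descending: 180, 150, 110, 110, 110, 80, 60, 60, 50, 50, 30.
  180 → host 1 (new)  [load 180/190]
  150 → host 2 (new)  [load 150/190]
  110 → host 3 (new)  [load 110/190]
  110 → host 4 (new)  [load 110/190]
  110 → host 5 (new)  [load 110/190]
  80 → host 3  [load 190/190]
  60 → host 4  [load 170/190]
  60 → host 5  [load 170/190]
  50 → host 6 (new)  [load 50/190]
  50 → host 6  [load 100/190]
  30 → host 2  [load 180/190]
6 hosts opened.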